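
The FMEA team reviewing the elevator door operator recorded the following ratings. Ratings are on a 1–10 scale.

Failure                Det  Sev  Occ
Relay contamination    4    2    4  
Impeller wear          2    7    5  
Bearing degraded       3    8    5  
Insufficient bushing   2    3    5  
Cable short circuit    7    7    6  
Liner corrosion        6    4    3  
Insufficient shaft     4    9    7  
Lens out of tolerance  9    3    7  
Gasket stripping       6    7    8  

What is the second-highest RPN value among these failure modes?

294

RPN = Severity × Occurrence × Detection:
  Relay contamination: 2 × 4 × 4 = 32
  Impeller wear: 7 × 5 × 2 = 70
  Bearing degraded: 8 × 5 × 3 = 120
  Insufficient bushing: 3 × 5 × 2 = 30
  Cable short circuit: 7 × 6 × 7 = 294
  Liner corrosion: 4 × 3 × 6 = 72
  Insufficient shaft: 9 × 7 × 4 = 252
  Lens out of tolerance: 3 × 7 × 9 = 189
  Gasket stripping: 7 × 8 × 6 = 336
Sorted descending: 336, 294, 252, 189, 120, 72, 70, 32, 30.
The second-highest RPN is 294 (Cable short circuit).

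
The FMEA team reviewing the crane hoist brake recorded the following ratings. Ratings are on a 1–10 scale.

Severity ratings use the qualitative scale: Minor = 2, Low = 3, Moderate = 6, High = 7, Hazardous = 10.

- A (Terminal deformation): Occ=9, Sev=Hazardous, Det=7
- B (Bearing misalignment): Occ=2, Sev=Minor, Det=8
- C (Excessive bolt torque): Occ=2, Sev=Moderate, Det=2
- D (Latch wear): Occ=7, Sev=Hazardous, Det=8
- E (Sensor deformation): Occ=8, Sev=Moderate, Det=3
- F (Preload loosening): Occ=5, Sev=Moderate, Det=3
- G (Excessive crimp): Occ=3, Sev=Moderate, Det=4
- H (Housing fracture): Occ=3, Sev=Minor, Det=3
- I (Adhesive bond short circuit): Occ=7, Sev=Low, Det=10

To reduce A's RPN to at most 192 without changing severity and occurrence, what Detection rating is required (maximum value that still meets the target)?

A: S=10, O=9, D=7 → current RPN = 630.
Fixed product = 90. Need 90 × D ≤ 192, so D ≤ 192/90 = 2.13.
Maximum integer Detection rating = 2 (gives RPN 180; D=3 would give 270 > 192).

2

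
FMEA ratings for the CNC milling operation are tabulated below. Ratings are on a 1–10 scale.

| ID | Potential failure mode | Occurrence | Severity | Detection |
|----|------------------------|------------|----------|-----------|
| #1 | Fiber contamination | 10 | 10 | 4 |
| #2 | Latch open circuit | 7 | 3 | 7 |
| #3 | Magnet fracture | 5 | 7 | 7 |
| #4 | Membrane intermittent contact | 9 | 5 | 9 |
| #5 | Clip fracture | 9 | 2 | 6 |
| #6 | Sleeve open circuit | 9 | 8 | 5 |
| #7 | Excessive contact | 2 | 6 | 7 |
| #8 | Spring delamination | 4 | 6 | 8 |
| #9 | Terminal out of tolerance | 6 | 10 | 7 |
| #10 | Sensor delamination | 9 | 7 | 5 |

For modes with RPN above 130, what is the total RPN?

RPN = Severity × Occurrence × Detection:
  #1: 10 × 10 × 4 = 400
  #2: 3 × 7 × 7 = 147
  #3: 7 × 5 × 7 = 245
  #4: 5 × 9 × 9 = 405
  #5: 2 × 9 × 6 = 108
  #6: 8 × 9 × 5 = 360
  #7: 6 × 2 × 7 = 84
  #8: 6 × 4 × 8 = 192
  #9: 10 × 6 × 7 = 420
  #10: 7 × 9 × 5 = 315
RPN > 130: #1 (400), #2 (147), #3 (245), #4 (405), #6 (360), #8 (192), #9 (420), #10 (315).
Sum: 400 + 147 + 245 + 405 + 360 + 192 + 420 + 315 = 2484.

2484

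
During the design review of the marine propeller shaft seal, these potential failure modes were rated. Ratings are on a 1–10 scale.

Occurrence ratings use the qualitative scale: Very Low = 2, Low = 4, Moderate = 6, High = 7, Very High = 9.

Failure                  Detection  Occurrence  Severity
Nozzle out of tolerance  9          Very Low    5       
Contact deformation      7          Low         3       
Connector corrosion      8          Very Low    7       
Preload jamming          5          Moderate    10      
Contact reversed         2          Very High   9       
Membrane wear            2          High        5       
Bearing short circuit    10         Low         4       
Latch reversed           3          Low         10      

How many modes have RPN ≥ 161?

2

RPN = Severity × Occurrence × Detection:
  Nozzle out of tolerance: 5 × 2 × 9 = 90
  Contact deformation: 3 × 4 × 7 = 84
  Connector corrosion: 7 × 2 × 8 = 112
  Preload jamming: 10 × 6 × 5 = 300
  Contact reversed: 9 × 9 × 2 = 162
  Membrane wear: 5 × 7 × 2 = 70
  Bearing short circuit: 4 × 4 × 10 = 160
  Latch reversed: 10 × 4 × 3 = 120
Modes with RPN ≥ 161: Preload jamming (300), Contact reversed (162) → 2.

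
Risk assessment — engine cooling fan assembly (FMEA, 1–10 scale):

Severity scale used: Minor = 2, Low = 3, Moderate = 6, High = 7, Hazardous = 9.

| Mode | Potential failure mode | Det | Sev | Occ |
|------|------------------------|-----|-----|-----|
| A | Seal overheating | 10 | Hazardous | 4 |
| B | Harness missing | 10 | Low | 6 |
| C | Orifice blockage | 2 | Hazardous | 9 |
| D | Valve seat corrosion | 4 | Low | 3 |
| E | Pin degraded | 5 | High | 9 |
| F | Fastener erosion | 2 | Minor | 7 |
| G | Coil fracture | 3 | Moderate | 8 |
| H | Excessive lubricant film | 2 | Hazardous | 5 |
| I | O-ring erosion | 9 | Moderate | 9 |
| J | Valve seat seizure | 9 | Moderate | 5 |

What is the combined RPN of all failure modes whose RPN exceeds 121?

RPN = Severity × Occurrence × Detection:
  A: 9 × 4 × 10 = 360
  B: 3 × 6 × 10 = 180
  C: 9 × 9 × 2 = 162
  D: 3 × 3 × 4 = 36
  E: 7 × 9 × 5 = 315
  F: 2 × 7 × 2 = 28
  G: 6 × 8 × 3 = 144
  H: 9 × 5 × 2 = 90
  I: 6 × 9 × 9 = 486
  J: 6 × 5 × 9 = 270
RPN > 121: A (360), B (180), C (162), E (315), G (144), I (486), J (270).
Sum: 360 + 180 + 162 + 315 + 144 + 486 + 270 = 1917.

1917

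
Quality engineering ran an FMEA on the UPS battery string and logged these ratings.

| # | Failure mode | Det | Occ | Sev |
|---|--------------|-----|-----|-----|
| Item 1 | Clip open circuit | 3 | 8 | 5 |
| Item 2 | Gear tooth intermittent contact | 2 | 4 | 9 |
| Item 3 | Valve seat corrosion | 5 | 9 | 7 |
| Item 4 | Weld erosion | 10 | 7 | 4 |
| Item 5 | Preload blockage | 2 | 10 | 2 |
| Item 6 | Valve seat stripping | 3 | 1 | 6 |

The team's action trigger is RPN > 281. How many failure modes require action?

RPN = Severity × Occurrence × Detection:
  Item 1: 5 × 8 × 3 = 120
  Item 2: 9 × 4 × 2 = 72
  Item 3: 7 × 9 × 5 = 315
  Item 4: 4 × 7 × 10 = 280
  Item 5: 2 × 10 × 2 = 40
  Item 6: 6 × 1 × 3 = 18
Modes with RPN > 281: Item 3 (315) → 1.

1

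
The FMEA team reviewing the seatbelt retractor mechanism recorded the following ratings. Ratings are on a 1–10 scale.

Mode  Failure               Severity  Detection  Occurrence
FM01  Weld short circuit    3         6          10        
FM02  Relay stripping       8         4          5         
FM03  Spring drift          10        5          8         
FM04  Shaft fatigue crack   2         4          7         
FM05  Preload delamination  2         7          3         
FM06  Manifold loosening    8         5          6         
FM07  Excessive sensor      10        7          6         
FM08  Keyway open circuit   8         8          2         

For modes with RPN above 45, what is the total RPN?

1584

RPN = Severity × Occurrence × Detection:
  FM01: 3 × 10 × 6 = 180
  FM02: 8 × 5 × 4 = 160
  FM03: 10 × 8 × 5 = 400
  FM04: 2 × 7 × 4 = 56
  FM05: 2 × 3 × 7 = 42
  FM06: 8 × 6 × 5 = 240
  FM07: 10 × 6 × 7 = 420
  FM08: 8 × 2 × 8 = 128
RPN > 45: FM01 (180), FM02 (160), FM03 (400), FM04 (56), FM06 (240), FM07 (420), FM08 (128).
Sum: 180 + 160 + 400 + 56 + 240 + 420 + 128 = 1584.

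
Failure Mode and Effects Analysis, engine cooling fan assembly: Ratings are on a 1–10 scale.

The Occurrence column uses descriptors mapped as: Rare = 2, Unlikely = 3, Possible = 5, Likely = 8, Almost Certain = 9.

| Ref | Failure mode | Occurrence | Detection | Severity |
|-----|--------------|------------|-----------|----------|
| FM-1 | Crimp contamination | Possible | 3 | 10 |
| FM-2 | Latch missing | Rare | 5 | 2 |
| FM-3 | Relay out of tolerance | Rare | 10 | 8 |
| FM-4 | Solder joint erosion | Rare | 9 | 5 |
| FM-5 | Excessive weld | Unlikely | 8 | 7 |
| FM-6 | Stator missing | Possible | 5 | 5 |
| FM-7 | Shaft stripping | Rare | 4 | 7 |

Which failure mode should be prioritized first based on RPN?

RPN = Severity × Occurrence × Detection:
  FM-1: 10 × 5 × 3 = 150
  FM-2: 2 × 2 × 5 = 20
  FM-3: 8 × 2 × 10 = 160
  FM-4: 5 × 2 × 9 = 90
  FM-5: 7 × 3 × 8 = 168
  FM-6: 5 × 5 × 5 = 125
  FM-7: 7 × 2 × 4 = 56
Highest RPN is 168 → FM-5.

FM-5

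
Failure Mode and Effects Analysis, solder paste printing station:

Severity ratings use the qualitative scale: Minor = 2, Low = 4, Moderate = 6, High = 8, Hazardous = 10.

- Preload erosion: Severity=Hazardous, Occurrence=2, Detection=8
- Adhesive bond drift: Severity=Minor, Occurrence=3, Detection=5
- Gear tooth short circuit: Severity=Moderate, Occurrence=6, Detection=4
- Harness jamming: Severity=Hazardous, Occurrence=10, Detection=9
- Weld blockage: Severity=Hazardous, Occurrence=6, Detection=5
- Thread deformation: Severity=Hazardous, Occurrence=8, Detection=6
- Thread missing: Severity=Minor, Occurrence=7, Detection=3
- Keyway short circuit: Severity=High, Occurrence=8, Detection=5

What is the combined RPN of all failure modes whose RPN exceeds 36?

2346

RPN = Severity × Occurrence × Detection:
  Preload erosion: 10 × 2 × 8 = 160
  Adhesive bond drift: 2 × 3 × 5 = 30
  Gear tooth short circuit: 6 × 6 × 4 = 144
  Harness jamming: 10 × 10 × 9 = 900
  Weld blockage: 10 × 6 × 5 = 300
  Thread deformation: 10 × 8 × 6 = 480
  Thread missing: 2 × 7 × 3 = 42
  Keyway short circuit: 8 × 8 × 5 = 320
RPN > 36: Preload erosion (160), Gear tooth short circuit (144), Harness jamming (900), Weld blockage (300), Thread deformation (480), Thread missing (42), Keyway short circuit (320).
Sum: 160 + 144 + 900 + 300 + 480 + 42 + 320 = 2346.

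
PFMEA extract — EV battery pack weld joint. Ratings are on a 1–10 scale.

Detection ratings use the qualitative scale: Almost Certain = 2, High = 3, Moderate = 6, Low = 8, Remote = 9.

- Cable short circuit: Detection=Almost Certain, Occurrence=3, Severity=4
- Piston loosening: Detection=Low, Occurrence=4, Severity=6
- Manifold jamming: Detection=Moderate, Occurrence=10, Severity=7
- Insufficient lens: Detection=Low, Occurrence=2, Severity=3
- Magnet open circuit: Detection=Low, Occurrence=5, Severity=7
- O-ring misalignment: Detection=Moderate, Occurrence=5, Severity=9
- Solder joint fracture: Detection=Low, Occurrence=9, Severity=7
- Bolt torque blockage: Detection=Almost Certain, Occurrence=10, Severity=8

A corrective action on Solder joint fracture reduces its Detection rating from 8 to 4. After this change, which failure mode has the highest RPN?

RPN = Severity × Occurrence × Detection:
  Cable short circuit: 4 × 3 × 2 = 24
  Piston loosening: 6 × 4 × 8 = 192
  Manifold jamming: 7 × 10 × 6 = 420
  Insufficient lens: 3 × 2 × 8 = 48
  Magnet open circuit: 7 × 5 × 8 = 280
  O-ring misalignment: 9 × 5 × 6 = 270
  Solder joint fracture: 7 × 9 × 8 = 504
  Bolt torque blockage: 8 × 10 × 2 = 160
After action: Solder joint fracture → 7 × 9 × 4 = 252.
Revised RPNs: Manifold jamming=420, Magnet open circuit=280, O-ring misalignment=270, Solder joint fracture=252, Piston loosening=192, Bolt torque blockage=160, Insufficient lens=48, Cable short circuit=24.
Highest is now Manifold jamming (420).

Manifold jamming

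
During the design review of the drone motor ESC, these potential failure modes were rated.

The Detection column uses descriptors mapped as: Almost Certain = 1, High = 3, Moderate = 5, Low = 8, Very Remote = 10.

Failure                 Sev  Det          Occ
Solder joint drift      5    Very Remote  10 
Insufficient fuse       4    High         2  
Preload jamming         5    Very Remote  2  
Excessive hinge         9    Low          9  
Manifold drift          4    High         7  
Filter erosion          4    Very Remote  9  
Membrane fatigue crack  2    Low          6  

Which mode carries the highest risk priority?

Excessive hinge

RPN = Severity × Occurrence × Detection:
  Solder joint drift: 5 × 10 × 10 = 500
  Insufficient fuse: 4 × 2 × 3 = 24
  Preload jamming: 5 × 2 × 10 = 100
  Excessive hinge: 9 × 9 × 8 = 648
  Manifold drift: 4 × 7 × 3 = 84
  Filter erosion: 4 × 9 × 10 = 360
  Membrane fatigue crack: 2 × 6 × 8 = 96
Highest RPN is 648 → Excessive hinge.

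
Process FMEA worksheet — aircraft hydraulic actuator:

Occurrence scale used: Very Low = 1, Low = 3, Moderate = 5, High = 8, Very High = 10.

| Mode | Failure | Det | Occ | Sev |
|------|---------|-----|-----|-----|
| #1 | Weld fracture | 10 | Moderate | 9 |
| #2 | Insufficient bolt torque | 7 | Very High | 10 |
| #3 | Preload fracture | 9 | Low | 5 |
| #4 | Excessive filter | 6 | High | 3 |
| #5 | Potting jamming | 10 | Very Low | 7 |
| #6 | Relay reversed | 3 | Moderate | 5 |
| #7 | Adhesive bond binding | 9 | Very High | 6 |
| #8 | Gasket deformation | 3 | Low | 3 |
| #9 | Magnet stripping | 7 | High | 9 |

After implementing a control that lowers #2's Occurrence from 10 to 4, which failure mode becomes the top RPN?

RPN = Severity × Occurrence × Detection:
  #1: 9 × 5 × 10 = 450
  #2: 10 × 10 × 7 = 700
  #3: 5 × 3 × 9 = 135
  #4: 3 × 8 × 6 = 144
  #5: 7 × 1 × 10 = 70
  #6: 5 × 5 × 3 = 75
  #7: 6 × 10 × 9 = 540
  #8: 3 × 3 × 3 = 27
  #9: 9 × 8 × 7 = 504
After action: #2 → 10 × 4 × 7 = 280.
Revised RPNs: #7=540, #9=504, #1=450, #2=280, #4=144, #3=135, #6=75, #5=70, #8=27.
Highest is now #7 (540).

#7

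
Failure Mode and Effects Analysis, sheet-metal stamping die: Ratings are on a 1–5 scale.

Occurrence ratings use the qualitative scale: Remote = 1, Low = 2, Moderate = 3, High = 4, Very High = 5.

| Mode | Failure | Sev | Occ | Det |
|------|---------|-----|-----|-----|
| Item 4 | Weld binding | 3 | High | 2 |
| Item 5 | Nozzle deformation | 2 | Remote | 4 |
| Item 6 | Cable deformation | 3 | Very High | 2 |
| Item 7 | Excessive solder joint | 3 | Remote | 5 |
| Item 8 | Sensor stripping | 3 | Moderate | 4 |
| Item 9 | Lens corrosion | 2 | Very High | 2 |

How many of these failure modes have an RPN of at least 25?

2

RPN = Severity × Occurrence × Detection:
  Item 4: 3 × 4 × 2 = 24
  Item 5: 2 × 1 × 4 = 8
  Item 6: 3 × 5 × 2 = 30
  Item 7: 3 × 1 × 5 = 15
  Item 8: 3 × 3 × 4 = 36
  Item 9: 2 × 5 × 2 = 20
Modes with RPN ≥ 25: Item 6 (30), Item 8 (36) → 2.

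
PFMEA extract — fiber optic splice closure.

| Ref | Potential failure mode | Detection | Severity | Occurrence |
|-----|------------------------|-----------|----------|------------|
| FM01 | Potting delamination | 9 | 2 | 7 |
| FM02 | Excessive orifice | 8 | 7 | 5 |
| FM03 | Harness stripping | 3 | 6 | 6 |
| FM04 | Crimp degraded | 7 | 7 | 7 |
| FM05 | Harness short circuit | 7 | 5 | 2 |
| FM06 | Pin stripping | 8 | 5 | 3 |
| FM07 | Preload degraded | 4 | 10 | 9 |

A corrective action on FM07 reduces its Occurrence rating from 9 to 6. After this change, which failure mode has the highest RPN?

FM04

RPN = Severity × Occurrence × Detection:
  FM01: 2 × 7 × 9 = 126
  FM02: 7 × 5 × 8 = 280
  FM03: 6 × 6 × 3 = 108
  FM04: 7 × 7 × 7 = 343
  FM05: 5 × 2 × 7 = 70
  FM06: 5 × 3 × 8 = 120
  FM07: 10 × 9 × 4 = 360
After action: FM07 → 10 × 6 × 4 = 240.
Revised RPNs: FM04=343, FM02=280, FM07=240, FM01=126, FM06=120, FM03=108, FM05=70.
Highest is now FM04 (343).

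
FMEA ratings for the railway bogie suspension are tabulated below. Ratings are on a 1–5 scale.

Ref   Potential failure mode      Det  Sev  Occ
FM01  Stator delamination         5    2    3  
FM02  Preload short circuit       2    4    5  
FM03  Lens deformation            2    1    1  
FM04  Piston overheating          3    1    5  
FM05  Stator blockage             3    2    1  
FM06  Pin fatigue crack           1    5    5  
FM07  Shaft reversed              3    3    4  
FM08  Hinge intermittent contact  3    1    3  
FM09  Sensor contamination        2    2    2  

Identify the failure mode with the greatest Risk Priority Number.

RPN = Severity × Occurrence × Detection:
  FM01: 2 × 3 × 5 = 30
  FM02: 4 × 5 × 2 = 40
  FM03: 1 × 1 × 2 = 2
  FM04: 1 × 5 × 3 = 15
  FM05: 2 × 1 × 3 = 6
  FM06: 5 × 5 × 1 = 25
  FM07: 3 × 4 × 3 = 36
  FM08: 1 × 3 × 3 = 9
  FM09: 2 × 2 × 2 = 8
Highest RPN is 40 → FM02.

FM02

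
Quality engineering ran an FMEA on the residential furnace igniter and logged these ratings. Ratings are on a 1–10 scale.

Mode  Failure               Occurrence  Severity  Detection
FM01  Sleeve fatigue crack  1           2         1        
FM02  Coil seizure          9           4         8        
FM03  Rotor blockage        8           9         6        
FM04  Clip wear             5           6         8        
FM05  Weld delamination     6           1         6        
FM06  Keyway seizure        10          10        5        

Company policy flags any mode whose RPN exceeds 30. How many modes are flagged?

5

RPN = Severity × Occurrence × Detection:
  FM01: 2 × 1 × 1 = 2
  FM02: 4 × 9 × 8 = 288
  FM03: 9 × 8 × 6 = 432
  FM04: 6 × 5 × 8 = 240
  FM05: 1 × 6 × 6 = 36
  FM06: 10 × 10 × 5 = 500
Modes with RPN > 30: FM02 (288), FM03 (432), FM04 (240), FM05 (36), FM06 (500) → 5.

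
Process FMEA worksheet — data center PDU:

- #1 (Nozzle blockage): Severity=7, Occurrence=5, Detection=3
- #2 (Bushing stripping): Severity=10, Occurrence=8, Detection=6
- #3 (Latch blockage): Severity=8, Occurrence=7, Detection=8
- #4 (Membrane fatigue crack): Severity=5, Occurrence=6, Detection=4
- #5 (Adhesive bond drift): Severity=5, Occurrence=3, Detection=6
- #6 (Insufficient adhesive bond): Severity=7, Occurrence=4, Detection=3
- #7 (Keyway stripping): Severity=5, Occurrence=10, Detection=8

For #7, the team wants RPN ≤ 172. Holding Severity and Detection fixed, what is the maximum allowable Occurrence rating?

#7: S=5, O=10, D=8 → current RPN = 400.
Fixed product = 40. Need 40 × O ≤ 172, so O ≤ 172/40 = 4.30.
Maximum integer Occurrence rating = 4 (gives RPN 160; O=5 would give 200 > 172).

4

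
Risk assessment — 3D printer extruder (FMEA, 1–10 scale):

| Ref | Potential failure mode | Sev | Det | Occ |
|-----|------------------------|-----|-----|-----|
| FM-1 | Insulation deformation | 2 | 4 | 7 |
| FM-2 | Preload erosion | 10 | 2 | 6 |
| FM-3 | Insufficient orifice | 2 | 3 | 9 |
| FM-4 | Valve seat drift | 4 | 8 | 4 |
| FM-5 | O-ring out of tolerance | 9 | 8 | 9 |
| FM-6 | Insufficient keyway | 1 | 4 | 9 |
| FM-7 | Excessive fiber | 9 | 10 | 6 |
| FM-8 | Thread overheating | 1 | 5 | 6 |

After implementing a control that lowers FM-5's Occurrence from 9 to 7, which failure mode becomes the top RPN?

FM-7

RPN = Severity × Occurrence × Detection:
  FM-1: 2 × 7 × 4 = 56
  FM-2: 10 × 6 × 2 = 120
  FM-3: 2 × 9 × 3 = 54
  FM-4: 4 × 4 × 8 = 128
  FM-5: 9 × 9 × 8 = 648
  FM-6: 1 × 9 × 4 = 36
  FM-7: 9 × 6 × 10 = 540
  FM-8: 1 × 6 × 5 = 30
After action: FM-5 → 9 × 7 × 8 = 504.
Revised RPNs: FM-7=540, FM-5=504, FM-4=128, FM-2=120, FM-1=56, FM-3=54, FM-6=36, FM-8=30.
Highest is now FM-7 (540).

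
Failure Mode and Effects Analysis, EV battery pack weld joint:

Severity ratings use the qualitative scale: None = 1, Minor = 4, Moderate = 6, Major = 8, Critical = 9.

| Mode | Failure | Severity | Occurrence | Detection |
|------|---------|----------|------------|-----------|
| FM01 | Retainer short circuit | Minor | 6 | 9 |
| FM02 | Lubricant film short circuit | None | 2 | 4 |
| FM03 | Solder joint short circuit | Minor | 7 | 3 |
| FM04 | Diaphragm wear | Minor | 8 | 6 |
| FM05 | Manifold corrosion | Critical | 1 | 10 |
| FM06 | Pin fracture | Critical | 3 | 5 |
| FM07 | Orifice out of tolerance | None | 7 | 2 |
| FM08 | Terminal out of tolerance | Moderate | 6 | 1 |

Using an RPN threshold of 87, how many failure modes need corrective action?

4

RPN = Severity × Occurrence × Detection:
  FM01: 4 × 6 × 9 = 216
  FM02: 1 × 2 × 4 = 8
  FM03: 4 × 7 × 3 = 84
  FM04: 4 × 8 × 6 = 192
  FM05: 9 × 1 × 10 = 90
  FM06: 9 × 3 × 5 = 135
  FM07: 1 × 7 × 2 = 14
  FM08: 6 × 6 × 1 = 36
Modes with RPN ≥ 87: FM01 (216), FM04 (192), FM05 (90), FM06 (135) → 4.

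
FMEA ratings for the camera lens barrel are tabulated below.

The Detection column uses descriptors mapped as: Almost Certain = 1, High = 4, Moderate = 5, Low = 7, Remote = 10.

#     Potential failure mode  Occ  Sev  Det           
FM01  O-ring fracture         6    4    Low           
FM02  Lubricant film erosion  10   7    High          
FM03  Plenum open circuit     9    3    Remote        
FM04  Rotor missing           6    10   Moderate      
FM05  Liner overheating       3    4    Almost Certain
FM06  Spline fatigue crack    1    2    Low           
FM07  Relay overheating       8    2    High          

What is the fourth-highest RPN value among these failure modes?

RPN = Severity × Occurrence × Detection:
  FM01: 4 × 6 × 7 = 168
  FM02: 7 × 10 × 4 = 280
  FM03: 3 × 9 × 10 = 270
  FM04: 10 × 6 × 5 = 300
  FM05: 4 × 3 × 1 = 12
  FM06: 2 × 1 × 7 = 14
  FM07: 2 × 8 × 4 = 64
Sorted descending: 300, 280, 270, 168, 64, 14, 12.
The fourth-highest RPN is 168 (FM01).

168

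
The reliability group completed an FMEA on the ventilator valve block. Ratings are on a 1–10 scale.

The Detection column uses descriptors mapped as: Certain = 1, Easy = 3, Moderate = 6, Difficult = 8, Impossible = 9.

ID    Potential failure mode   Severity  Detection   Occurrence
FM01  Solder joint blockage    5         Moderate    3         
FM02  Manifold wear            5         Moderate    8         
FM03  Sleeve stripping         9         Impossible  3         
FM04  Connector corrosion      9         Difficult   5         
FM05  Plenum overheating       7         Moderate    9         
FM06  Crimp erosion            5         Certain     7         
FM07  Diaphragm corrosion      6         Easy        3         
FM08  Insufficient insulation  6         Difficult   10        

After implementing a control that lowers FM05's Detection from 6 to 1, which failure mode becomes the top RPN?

RPN = Severity × Occurrence × Detection:
  FM01: 5 × 3 × 6 = 90
  FM02: 5 × 8 × 6 = 240
  FM03: 9 × 3 × 9 = 243
  FM04: 9 × 5 × 8 = 360
  FM05: 7 × 9 × 6 = 378
  FM06: 5 × 7 × 1 = 35
  FM07: 6 × 3 × 3 = 54
  FM08: 6 × 10 × 8 = 480
After action: FM05 → 7 × 9 × 1 = 63.
Revised RPNs: FM08=480, FM04=360, FM03=243, FM02=240, FM01=90, FM05=63, FM07=54, FM06=35.
Highest is now FM08 (480).

FM08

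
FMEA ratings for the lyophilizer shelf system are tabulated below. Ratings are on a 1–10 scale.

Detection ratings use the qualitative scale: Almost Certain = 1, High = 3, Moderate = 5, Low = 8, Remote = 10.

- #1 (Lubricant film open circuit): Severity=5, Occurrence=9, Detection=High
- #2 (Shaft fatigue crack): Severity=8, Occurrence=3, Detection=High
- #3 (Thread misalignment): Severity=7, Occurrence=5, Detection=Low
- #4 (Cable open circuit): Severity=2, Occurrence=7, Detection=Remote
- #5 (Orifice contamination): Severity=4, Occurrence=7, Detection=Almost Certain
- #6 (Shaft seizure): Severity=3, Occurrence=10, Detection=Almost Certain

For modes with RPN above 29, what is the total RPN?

RPN = Severity × Occurrence × Detection:
  #1: 5 × 9 × 3 = 135
  #2: 8 × 3 × 3 = 72
  #3: 7 × 5 × 8 = 280
  #4: 2 × 7 × 10 = 140
  #5: 4 × 7 × 1 = 28
  #6: 3 × 10 × 1 = 30
RPN > 29: #1 (135), #2 (72), #3 (280), #4 (140), #6 (30).
Sum: 135 + 72 + 280 + 140 + 30 = 657.

657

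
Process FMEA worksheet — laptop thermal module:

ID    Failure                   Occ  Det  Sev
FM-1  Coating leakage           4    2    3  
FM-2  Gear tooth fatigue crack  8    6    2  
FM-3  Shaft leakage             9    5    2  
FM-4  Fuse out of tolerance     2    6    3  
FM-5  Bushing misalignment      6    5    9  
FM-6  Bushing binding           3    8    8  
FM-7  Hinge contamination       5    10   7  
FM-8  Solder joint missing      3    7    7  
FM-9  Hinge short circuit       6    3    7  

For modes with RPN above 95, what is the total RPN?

1181

RPN = Severity × Occurrence × Detection:
  FM-1: 3 × 4 × 2 = 24
  FM-2: 2 × 8 × 6 = 96
  FM-3: 2 × 9 × 5 = 90
  FM-4: 3 × 2 × 6 = 36
  FM-5: 9 × 6 × 5 = 270
  FM-6: 8 × 3 × 8 = 192
  FM-7: 7 × 5 × 10 = 350
  FM-8: 7 × 3 × 7 = 147
  FM-9: 7 × 6 × 3 = 126
RPN > 95: FM-2 (96), FM-5 (270), FM-6 (192), FM-7 (350), FM-8 (147), FM-9 (126).
Sum: 96 + 270 + 192 + 350 + 147 + 126 = 1181.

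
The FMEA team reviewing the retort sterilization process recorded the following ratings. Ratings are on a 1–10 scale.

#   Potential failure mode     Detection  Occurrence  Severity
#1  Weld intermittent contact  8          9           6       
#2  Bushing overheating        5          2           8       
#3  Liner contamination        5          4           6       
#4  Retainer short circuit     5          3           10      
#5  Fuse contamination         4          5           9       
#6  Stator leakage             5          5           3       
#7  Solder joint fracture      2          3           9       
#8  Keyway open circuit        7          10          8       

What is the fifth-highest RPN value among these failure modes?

RPN = Severity × Occurrence × Detection:
  #1: 6 × 9 × 8 = 432
  #2: 8 × 2 × 5 = 80
  #3: 6 × 4 × 5 = 120
  #4: 10 × 3 × 5 = 150
  #5: 9 × 5 × 4 = 180
  #6: 3 × 5 × 5 = 75
  #7: 9 × 3 × 2 = 54
  #8: 8 × 10 × 7 = 560
Sorted descending: 560, 432, 180, 150, 120, 80, 75, 54.
The fifth-highest RPN is 120 (#3).

120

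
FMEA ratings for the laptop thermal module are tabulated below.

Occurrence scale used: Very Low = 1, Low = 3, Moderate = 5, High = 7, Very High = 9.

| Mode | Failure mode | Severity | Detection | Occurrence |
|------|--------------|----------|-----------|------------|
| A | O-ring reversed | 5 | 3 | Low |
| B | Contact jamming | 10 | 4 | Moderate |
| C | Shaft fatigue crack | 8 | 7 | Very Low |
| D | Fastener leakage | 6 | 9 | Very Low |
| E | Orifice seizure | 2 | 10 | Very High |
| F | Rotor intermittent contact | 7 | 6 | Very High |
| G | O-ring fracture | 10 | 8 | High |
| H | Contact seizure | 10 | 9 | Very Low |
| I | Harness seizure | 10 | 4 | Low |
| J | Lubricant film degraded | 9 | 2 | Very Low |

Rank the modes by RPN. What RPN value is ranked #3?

200

RPN = Severity × Occurrence × Detection:
  A: 5 × 3 × 3 = 45
  B: 10 × 5 × 4 = 200
  C: 8 × 1 × 7 = 56
  D: 6 × 1 × 9 = 54
  E: 2 × 9 × 10 = 180
  F: 7 × 9 × 6 = 378
  G: 10 × 7 × 8 = 560
  H: 10 × 1 × 9 = 90
  I: 10 × 3 × 4 = 120
  J: 9 × 1 × 2 = 18
Sorted descending: 560, 378, 200, 180, 120, 90, 56, 54, 45, 18.
The third-highest RPN is 200 (B).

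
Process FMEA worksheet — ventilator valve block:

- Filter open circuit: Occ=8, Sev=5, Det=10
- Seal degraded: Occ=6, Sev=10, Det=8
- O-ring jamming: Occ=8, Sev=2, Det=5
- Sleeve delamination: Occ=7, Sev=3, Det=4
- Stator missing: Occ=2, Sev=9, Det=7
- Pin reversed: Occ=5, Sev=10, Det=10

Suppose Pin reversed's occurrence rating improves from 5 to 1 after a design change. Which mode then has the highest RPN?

RPN = Severity × Occurrence × Detection:
  Filter open circuit: 5 × 8 × 10 = 400
  Seal degraded: 10 × 6 × 8 = 480
  O-ring jamming: 2 × 8 × 5 = 80
  Sleeve delamination: 3 × 7 × 4 = 84
  Stator missing: 9 × 2 × 7 = 126
  Pin reversed: 10 × 5 × 10 = 500
After action: Pin reversed → 10 × 1 × 10 = 100.
Revised RPNs: Seal degraded=480, Filter open circuit=400, Stator missing=126, Pin reversed=100, Sleeve delamination=84, O-ring jamming=80.
Highest is now Seal degraded (480).

Seal degraded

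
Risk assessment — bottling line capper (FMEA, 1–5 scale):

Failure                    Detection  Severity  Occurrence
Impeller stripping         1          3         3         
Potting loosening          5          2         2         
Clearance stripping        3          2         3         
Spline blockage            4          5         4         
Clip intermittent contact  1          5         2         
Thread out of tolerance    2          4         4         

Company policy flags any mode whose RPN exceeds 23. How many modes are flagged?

RPN = Severity × Occurrence × Detection:
  Impeller stripping: 3 × 3 × 1 = 9
  Potting loosening: 2 × 2 × 5 = 20
  Clearance stripping: 2 × 3 × 3 = 18
  Spline blockage: 5 × 4 × 4 = 80
  Clip intermittent contact: 5 × 2 × 1 = 10
  Thread out of tolerance: 4 × 4 × 2 = 32
Modes with RPN > 23: Spline blockage (80), Thread out of tolerance (32) → 2.

2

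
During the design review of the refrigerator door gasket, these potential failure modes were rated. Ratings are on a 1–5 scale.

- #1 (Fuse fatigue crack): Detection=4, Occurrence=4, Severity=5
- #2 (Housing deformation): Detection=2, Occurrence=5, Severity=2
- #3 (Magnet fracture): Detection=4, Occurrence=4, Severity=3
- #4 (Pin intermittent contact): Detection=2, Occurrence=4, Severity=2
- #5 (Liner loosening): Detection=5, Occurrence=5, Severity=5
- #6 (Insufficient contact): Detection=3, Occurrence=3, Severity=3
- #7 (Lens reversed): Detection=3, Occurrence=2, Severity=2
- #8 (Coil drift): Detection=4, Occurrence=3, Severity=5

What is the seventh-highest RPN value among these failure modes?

16

RPN = Severity × Occurrence × Detection:
  #1: 5 × 4 × 4 = 80
  #2: 2 × 5 × 2 = 20
  #3: 3 × 4 × 4 = 48
  #4: 2 × 4 × 2 = 16
  #5: 5 × 5 × 5 = 125
  #6: 3 × 3 × 3 = 27
  #7: 2 × 2 × 3 = 12
  #8: 5 × 3 × 4 = 60
Sorted descending: 125, 80, 60, 48, 27, 20, 16, 12.
The seventh-highest RPN is 16 (#4).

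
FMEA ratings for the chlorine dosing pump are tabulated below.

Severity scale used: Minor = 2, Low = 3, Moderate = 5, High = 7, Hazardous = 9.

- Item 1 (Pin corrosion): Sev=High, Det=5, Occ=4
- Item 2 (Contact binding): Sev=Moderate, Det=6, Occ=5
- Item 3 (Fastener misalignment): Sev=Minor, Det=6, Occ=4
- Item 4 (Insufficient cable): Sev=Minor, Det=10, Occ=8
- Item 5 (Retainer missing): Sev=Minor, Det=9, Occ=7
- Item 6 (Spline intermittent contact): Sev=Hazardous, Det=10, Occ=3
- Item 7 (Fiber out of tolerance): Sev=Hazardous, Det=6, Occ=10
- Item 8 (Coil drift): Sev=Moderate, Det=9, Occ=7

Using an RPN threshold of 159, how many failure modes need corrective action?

4

RPN = Severity × Occurrence × Detection:
  Item 1: 7 × 4 × 5 = 140
  Item 2: 5 × 5 × 6 = 150
  Item 3: 2 × 4 × 6 = 48
  Item 4: 2 × 8 × 10 = 160
  Item 5: 2 × 7 × 9 = 126
  Item 6: 9 × 3 × 10 = 270
  Item 7: 9 × 10 × 6 = 540
  Item 8: 5 × 7 × 9 = 315
Modes with RPN ≥ 159: Item 4 (160), Item 6 (270), Item 7 (540), Item 8 (315) → 4.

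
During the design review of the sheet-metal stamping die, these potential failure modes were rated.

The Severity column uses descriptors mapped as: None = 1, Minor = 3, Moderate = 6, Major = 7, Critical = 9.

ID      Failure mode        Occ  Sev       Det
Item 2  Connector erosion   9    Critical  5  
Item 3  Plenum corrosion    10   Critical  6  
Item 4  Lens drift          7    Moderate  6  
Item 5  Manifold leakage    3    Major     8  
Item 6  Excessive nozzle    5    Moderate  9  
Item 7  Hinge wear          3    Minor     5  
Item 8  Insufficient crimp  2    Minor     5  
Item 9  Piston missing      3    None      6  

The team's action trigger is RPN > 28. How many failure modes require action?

7

RPN = Severity × Occurrence × Detection:
  Item 2: 9 × 9 × 5 = 405
  Item 3: 9 × 10 × 6 = 540
  Item 4: 6 × 7 × 6 = 252
  Item 5: 7 × 3 × 8 = 168
  Item 6: 6 × 5 × 9 = 270
  Item 7: 3 × 3 × 5 = 45
  Item 8: 3 × 2 × 5 = 30
  Item 9: 1 × 3 × 6 = 18
Modes with RPN > 28: Item 2 (405), Item 3 (540), Item 4 (252), Item 5 (168), Item 6 (270), Item 7 (45), Item 8 (30) → 7.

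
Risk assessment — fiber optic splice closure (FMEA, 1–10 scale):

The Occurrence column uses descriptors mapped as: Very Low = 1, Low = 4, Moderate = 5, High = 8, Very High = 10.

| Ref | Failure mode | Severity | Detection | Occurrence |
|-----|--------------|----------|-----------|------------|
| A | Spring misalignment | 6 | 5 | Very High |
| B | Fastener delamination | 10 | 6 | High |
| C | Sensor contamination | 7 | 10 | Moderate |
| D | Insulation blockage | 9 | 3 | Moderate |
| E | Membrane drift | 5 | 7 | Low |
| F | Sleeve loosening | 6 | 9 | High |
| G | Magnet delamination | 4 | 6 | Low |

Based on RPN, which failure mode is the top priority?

RPN = Severity × Occurrence × Detection:
  A: 6 × 10 × 5 = 300
  B: 10 × 8 × 6 = 480
  C: 7 × 5 × 10 = 350
  D: 9 × 5 × 3 = 135
  E: 5 × 4 × 7 = 140
  F: 6 × 8 × 9 = 432
  G: 4 × 4 × 6 = 96
Highest RPN is 480 → B.

B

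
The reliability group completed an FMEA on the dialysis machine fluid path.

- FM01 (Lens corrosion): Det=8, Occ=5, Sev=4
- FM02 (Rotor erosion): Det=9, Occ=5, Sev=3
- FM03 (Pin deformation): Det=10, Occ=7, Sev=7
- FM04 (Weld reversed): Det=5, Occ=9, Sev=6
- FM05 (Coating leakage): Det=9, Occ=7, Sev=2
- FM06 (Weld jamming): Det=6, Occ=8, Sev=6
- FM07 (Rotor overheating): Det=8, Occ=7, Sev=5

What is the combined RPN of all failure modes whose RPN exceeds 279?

1058

RPN = Severity × Occurrence × Detection:
  FM01: 4 × 5 × 8 = 160
  FM02: 3 × 5 × 9 = 135
  FM03: 7 × 7 × 10 = 490
  FM04: 6 × 9 × 5 = 270
  FM05: 2 × 7 × 9 = 126
  FM06: 6 × 8 × 6 = 288
  FM07: 5 × 7 × 8 = 280
RPN > 279: FM03 (490), FM06 (288), FM07 (280).
Sum: 490 + 288 + 280 = 1058.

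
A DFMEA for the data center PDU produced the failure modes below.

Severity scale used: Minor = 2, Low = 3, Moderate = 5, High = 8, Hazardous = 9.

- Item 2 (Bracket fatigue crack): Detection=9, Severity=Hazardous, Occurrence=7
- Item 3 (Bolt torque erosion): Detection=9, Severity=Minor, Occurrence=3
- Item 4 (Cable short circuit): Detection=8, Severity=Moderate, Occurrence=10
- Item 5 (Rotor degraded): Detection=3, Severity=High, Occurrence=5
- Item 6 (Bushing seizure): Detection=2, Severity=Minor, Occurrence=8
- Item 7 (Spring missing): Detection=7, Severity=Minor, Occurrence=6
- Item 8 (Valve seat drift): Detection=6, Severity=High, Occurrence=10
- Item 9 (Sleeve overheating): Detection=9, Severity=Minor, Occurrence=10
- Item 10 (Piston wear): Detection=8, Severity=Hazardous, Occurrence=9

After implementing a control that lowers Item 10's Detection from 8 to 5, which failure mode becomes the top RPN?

RPN = Severity × Occurrence × Detection:
  Item 2: 9 × 7 × 9 = 567
  Item 3: 2 × 3 × 9 = 54
  Item 4: 5 × 10 × 8 = 400
  Item 5: 8 × 5 × 3 = 120
  Item 6: 2 × 8 × 2 = 32
  Item 7: 2 × 6 × 7 = 84
  Item 8: 8 × 10 × 6 = 480
  Item 9: 2 × 10 × 9 = 180
  Item 10: 9 × 9 × 8 = 648
After action: Item 10 → 9 × 9 × 5 = 405.
Revised RPNs: Item 2=567, Item 8=480, Item 10=405, Item 4=400, Item 9=180, Item 5=120, Item 7=84, Item 3=54, Item 6=32.
Highest is now Item 2 (567).

Item 2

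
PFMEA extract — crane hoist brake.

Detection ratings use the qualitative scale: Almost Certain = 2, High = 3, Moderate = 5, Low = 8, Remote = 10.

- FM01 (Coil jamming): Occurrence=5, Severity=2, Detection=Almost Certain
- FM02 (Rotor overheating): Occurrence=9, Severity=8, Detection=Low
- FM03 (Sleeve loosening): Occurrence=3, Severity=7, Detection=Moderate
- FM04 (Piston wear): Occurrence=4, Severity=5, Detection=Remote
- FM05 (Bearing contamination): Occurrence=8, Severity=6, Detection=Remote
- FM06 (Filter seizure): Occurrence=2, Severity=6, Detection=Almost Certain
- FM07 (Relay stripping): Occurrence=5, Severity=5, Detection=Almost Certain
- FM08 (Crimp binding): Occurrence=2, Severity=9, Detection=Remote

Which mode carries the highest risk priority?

RPN = Severity × Occurrence × Detection:
  FM01: 2 × 5 × 2 = 20
  FM02: 8 × 9 × 8 = 576
  FM03: 7 × 3 × 5 = 105
  FM04: 5 × 4 × 10 = 200
  FM05: 6 × 8 × 10 = 480
  FM06: 6 × 2 × 2 = 24
  FM07: 5 × 5 × 2 = 50
  FM08: 9 × 2 × 10 = 180
Highest RPN is 576 → FM02.

FM02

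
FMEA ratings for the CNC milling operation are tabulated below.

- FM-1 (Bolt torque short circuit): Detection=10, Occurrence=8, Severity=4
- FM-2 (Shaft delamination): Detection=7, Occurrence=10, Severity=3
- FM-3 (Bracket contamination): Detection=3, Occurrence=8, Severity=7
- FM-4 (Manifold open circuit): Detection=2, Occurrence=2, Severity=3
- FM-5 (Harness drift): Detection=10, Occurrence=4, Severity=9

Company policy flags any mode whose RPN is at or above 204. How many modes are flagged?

3

RPN = Severity × Occurrence × Detection:
  FM-1: 4 × 8 × 10 = 320
  FM-2: 3 × 10 × 7 = 210
  FM-3: 7 × 8 × 3 = 168
  FM-4: 3 × 2 × 2 = 12
  FM-5: 9 × 4 × 10 = 360
Modes with RPN ≥ 204: FM-1 (320), FM-2 (210), FM-5 (360) → 3.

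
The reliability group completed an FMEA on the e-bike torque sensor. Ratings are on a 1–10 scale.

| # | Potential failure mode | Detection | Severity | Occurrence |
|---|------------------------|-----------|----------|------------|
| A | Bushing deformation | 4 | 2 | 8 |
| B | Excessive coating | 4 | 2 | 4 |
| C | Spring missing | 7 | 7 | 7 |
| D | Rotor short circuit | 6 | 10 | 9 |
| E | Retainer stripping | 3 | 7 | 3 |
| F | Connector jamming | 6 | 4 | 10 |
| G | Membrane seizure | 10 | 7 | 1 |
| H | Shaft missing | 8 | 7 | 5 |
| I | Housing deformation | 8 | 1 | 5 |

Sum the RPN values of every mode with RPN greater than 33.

1640

RPN = Severity × Occurrence × Detection:
  A: 2 × 8 × 4 = 64
  B: 2 × 4 × 4 = 32
  C: 7 × 7 × 7 = 343
  D: 10 × 9 × 6 = 540
  E: 7 × 3 × 3 = 63
  F: 4 × 10 × 6 = 240
  G: 7 × 1 × 10 = 70
  H: 7 × 5 × 8 = 280
  I: 1 × 5 × 8 = 40
RPN > 33: A (64), C (343), D (540), E (63), F (240), G (70), H (280), I (40).
Sum: 64 + 343 + 540 + 63 + 240 + 70 + 280 + 40 = 1640.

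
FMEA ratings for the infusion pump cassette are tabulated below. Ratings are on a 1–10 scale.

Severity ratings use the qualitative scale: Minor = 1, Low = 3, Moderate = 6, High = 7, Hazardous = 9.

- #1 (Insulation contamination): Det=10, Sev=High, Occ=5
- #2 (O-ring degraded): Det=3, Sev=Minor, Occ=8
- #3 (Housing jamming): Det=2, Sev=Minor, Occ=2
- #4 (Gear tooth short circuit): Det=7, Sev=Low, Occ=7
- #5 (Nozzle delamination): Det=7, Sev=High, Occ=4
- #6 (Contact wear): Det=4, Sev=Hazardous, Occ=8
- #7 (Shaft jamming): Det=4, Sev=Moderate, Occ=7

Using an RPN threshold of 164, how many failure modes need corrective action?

RPN = Severity × Occurrence × Detection:
  #1: 7 × 5 × 10 = 350
  #2: 1 × 8 × 3 = 24
  #3: 1 × 2 × 2 = 4
  #4: 3 × 7 × 7 = 147
  #5: 7 × 4 × 7 = 196
  #6: 9 × 8 × 4 = 288
  #7: 6 × 7 × 4 = 168
Modes with RPN ≥ 164: #1 (350), #5 (196), #6 (288), #7 (168) → 4.

4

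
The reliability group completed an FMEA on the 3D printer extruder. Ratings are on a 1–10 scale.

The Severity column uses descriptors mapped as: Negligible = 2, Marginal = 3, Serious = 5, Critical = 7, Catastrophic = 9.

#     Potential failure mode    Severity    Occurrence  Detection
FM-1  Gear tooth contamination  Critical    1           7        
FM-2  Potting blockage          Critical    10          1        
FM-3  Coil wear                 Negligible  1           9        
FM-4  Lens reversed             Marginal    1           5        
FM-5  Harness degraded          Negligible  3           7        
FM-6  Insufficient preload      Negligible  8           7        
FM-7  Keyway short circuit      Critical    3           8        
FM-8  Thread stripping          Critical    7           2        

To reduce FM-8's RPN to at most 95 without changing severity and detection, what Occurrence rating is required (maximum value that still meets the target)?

6

FM-8: S=7, O=7, D=2 → current RPN = 98.
Fixed product = 14. Need 14 × O ≤ 95, so O ≤ 95/14 = 6.79.
Maximum integer Occurrence rating = 6 (gives RPN 84; O=7 would give 98 > 95).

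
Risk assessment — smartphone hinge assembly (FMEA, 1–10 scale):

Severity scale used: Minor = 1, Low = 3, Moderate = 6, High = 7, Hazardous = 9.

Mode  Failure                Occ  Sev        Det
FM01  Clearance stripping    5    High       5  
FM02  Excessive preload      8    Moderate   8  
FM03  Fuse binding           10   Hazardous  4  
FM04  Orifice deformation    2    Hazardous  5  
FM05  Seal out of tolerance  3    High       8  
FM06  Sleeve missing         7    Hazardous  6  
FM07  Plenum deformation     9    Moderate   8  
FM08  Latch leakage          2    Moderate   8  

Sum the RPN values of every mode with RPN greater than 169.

RPN = Severity × Occurrence × Detection:
  FM01: 7 × 5 × 5 = 175
  FM02: 6 × 8 × 8 = 384
  FM03: 9 × 10 × 4 = 360
  FM04: 9 × 2 × 5 = 90
  FM05: 7 × 3 × 8 = 168
  FM06: 9 × 7 × 6 = 378
  FM07: 6 × 9 × 8 = 432
  FM08: 6 × 2 × 8 = 96
RPN > 169: FM01 (175), FM02 (384), FM03 (360), FM06 (378), FM07 (432).
Sum: 175 + 384 + 360 + 378 + 432 = 1729.

1729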